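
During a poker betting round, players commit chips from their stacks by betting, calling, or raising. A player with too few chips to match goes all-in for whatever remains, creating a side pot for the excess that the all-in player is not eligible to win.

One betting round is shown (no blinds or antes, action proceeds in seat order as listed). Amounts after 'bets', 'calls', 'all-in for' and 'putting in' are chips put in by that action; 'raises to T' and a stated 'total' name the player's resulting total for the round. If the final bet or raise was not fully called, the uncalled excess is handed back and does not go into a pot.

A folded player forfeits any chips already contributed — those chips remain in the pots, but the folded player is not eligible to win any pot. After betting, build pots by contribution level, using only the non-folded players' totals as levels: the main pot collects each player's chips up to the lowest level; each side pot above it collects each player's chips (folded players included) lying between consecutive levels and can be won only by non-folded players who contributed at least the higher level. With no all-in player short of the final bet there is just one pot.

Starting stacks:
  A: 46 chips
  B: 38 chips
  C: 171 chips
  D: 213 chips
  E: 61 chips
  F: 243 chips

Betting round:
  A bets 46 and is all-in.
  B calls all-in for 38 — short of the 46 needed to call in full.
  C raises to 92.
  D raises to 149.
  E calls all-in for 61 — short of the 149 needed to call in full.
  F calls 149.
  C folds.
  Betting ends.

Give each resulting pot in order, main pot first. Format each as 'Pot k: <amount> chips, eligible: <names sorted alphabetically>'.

Pot 1: 228 chips, eligible: A, B, D, E, F
Pot 2: 40 chips, eligible: A, D, E, F
Pot 3: 60 chips, eligible: D, E, F
Pot 4: 207 chips, eligible: D, F

Derivation:
Contributions: A=46, B=38, C=92, D=149, E=61, F=149
Folded: C
Pot levels (distinct totals of non-folded players): 38, 46, 61, 149
Layer 1-38: 38 each from A, B, C, D, E, F = 38*6 = 228 chips; eligible A, B, D, E, F
Layer 39-46: 8 each from A, C, D, E, F = 8*5 = 40 chips; eligible A, D, E, F
Layer 47-61: 15 each from C, D, E, F = 15*4 = 60 chips; eligible D, E, F
Layer 62-149: C 31 + D 88 + F 88 = 207 chips; eligible D, F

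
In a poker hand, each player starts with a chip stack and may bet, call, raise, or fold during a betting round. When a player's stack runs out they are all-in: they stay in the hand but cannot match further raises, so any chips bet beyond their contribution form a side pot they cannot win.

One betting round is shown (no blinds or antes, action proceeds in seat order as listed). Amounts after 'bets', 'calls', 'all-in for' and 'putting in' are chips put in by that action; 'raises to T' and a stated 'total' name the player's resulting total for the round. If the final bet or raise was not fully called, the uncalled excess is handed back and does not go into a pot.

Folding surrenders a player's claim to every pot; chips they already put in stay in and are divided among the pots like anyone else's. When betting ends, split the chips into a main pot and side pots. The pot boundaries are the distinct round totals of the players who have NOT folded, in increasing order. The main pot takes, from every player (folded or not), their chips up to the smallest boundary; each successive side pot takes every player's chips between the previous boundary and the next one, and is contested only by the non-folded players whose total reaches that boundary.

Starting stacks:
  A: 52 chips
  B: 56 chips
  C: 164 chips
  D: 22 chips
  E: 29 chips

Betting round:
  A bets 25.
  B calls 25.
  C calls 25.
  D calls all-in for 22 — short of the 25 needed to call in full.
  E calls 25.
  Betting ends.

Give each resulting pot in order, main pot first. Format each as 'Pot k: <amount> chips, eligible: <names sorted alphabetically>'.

Contributions: A=25, B=25, C=25, D=22, E=25
Pot levels (distinct totals of non-folded players): 22, 25
Layer 1-22: 22 each from A, B, C, D, E = 22*5 = 110 chips; eligible A, B, C, D, E
Layer 23-25: 3 each from A, B, C, E = 3*4 = 12 chips; eligible A, B, C, E

Pot 1: 110 chips, eligible: A, B, C, D, E
Pot 2: 12 chips, eligible: A, B, C, E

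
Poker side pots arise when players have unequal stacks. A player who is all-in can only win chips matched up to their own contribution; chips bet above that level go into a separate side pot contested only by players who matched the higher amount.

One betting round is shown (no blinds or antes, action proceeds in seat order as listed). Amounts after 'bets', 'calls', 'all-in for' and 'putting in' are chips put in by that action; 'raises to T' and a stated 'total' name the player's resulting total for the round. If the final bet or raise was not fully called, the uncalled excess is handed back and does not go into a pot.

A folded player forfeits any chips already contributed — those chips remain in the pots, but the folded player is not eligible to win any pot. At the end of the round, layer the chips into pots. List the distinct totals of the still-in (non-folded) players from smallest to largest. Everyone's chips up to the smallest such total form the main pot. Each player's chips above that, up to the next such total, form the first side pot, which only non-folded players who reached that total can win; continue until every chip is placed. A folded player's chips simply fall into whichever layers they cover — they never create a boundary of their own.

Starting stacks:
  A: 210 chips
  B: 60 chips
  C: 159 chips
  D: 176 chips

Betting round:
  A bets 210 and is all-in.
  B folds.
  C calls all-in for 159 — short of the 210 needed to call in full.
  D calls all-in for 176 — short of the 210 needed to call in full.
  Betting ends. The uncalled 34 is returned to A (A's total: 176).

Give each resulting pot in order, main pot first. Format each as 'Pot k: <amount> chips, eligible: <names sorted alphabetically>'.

Pot 1: 477 chips, eligible: A, C, D
Pot 2: 34 chips, eligible: A, D

Derivation:
Contributions (after 34 returned to A): A=176, C=159, D=176
Folded: B
Pot levels (distinct totals of non-folded players): 159, 176
Layer 1-159: 159 each from A, C, D = 159*3 = 477 chips; eligible A, C, D
Layer 160-176: 17 each from A, D = 17*2 = 34 chips; eligible A, D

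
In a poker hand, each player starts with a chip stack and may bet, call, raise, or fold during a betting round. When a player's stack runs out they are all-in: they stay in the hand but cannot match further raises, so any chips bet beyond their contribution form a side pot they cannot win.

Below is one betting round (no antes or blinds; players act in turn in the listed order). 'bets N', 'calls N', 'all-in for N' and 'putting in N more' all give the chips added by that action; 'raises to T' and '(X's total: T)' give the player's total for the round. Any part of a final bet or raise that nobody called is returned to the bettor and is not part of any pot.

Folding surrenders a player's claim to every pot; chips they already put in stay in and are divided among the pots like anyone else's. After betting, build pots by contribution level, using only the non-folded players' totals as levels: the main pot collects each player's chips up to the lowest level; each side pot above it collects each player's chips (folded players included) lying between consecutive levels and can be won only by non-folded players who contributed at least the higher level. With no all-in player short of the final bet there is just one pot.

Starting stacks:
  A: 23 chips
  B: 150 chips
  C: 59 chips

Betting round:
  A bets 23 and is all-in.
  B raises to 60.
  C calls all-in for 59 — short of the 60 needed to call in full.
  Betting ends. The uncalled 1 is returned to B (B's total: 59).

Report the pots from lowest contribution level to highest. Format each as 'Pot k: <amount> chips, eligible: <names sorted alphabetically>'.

Pot 1: 69 chips, eligible: A, B, C
Pot 2: 72 chips, eligible: B, C

Derivation:
Contributions (after 1 returned to B): A=23, B=59, C=59
Pot levels (distinct totals of non-folded players): 23, 59
Layer 1-23: 23 each from A, B, C = 23*3 = 69 chips; eligible A, B, C
Layer 24-59: 36 each from B, C = 36*2 = 72 chips; eligible B, C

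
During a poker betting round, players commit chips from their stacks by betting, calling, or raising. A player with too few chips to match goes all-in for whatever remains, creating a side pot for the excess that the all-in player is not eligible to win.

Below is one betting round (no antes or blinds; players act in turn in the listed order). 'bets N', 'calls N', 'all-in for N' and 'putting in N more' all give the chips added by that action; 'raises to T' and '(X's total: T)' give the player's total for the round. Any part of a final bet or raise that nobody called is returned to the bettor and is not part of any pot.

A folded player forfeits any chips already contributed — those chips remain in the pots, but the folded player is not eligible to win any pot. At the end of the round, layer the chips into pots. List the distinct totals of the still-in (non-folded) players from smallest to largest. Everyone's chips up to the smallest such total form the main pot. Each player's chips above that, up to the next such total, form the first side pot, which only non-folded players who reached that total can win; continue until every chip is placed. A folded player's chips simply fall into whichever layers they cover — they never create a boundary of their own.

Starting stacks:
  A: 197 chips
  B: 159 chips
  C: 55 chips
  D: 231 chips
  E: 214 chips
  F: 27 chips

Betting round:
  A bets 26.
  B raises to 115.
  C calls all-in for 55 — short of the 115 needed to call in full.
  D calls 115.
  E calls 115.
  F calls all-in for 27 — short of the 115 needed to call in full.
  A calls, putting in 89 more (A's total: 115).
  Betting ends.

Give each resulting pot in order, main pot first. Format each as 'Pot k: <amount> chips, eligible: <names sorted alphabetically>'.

Pot 1: 162 chips, eligible: A, B, C, D, E, F
Pot 2: 140 chips, eligible: A, B, C, D, E
Pot 3: 240 chips, eligible: A, B, D, E

Derivation:
Contributions: A=115, B=115, C=55, D=115, E=115, F=27
Pot levels (distinct totals of non-folded players): 27, 55, 115
Layer 1-27: 27 each from A, B, C, D, E, F = 27*6 = 162 chips; eligible A, B, C, D, E, F
Layer 28-55: 28 each from A, B, C, D, E = 28*5 = 140 chips; eligible A, B, C, D, E
Layer 56-115: 60 each from A, B, D, E = 60*4 = 240 chips; eligible A, B, D, E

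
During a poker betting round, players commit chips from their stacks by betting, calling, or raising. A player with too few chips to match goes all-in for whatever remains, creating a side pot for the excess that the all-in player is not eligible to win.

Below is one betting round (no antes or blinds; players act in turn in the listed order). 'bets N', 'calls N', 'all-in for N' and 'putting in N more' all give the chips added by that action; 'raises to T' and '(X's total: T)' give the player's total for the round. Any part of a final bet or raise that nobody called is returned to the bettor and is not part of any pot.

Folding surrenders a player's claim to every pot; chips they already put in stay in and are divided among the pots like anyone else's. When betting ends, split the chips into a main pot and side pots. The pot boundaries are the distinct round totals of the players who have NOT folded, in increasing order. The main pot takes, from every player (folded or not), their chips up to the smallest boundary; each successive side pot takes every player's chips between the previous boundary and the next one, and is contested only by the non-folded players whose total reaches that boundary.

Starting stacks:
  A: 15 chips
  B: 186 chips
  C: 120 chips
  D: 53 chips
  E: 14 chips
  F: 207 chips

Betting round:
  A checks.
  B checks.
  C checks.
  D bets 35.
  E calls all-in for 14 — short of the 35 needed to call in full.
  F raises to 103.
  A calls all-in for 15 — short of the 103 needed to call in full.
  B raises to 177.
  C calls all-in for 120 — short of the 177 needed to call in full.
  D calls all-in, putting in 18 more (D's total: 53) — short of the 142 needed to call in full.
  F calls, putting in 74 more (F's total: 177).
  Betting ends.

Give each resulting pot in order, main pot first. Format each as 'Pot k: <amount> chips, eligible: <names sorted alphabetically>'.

Pot 1: 84 chips, eligible: A, B, C, D, E, F
Pot 2: 5 chips, eligible: A, B, C, D, F
Pot 3: 152 chips, eligible: B, C, D, F
Pot 4: 201 chips, eligible: B, C, F
Pot 5: 114 chips, eligible: B, F

Derivation:
Contributions: A=15, B=177, C=120, D=53, E=14, F=177
Pot levels (distinct totals of non-folded players): 14, 15, 53, 120, 177
Layer 1-14: 14 each from A, B, C, D, E, F = 14*6 = 84 chips; eligible A, B, C, D, E, F
Layer 15-15: 1 each from A, B, C, D, F = 1*5 = 5 chips; eligible A, B, C, D, F
Layer 16-53: 38 each from B, C, D, F = 38*4 = 152 chips; eligible B, C, D, F
Layer 54-120: 67 each from B, C, F = 67*3 = 201 chips; eligible B, C, F
Layer 121-177: 57 each from B, F = 57*2 = 114 chips; eligible B, F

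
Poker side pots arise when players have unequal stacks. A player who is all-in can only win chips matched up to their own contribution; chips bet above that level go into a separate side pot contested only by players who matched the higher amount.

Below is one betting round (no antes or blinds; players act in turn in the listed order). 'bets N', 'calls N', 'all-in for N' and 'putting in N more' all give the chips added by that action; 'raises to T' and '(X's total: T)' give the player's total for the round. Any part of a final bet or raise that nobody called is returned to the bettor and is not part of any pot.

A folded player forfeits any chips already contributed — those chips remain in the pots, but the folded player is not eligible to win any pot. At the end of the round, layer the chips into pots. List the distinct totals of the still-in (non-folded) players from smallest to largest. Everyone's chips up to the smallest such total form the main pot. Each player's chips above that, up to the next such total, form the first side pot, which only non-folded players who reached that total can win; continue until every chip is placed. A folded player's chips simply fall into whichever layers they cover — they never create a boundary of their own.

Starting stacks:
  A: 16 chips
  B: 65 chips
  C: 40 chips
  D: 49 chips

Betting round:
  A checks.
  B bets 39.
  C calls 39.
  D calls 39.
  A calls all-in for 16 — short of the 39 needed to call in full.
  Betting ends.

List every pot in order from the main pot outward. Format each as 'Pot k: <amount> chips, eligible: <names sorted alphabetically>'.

Pot 1: 64 chips, eligible: A, B, C, D
Pot 2: 69 chips, eligible: B, C, D

Derivation:
Contributions: A=16, B=39, C=39, D=39
Pot levels (distinct totals of non-folded players): 16, 39
Layer 1-16: 16 each from A, B, C, D = 16*4 = 64 chips; eligible A, B, C, D
Layer 17-39: 23 each from B, C, D = 23*3 = 69 chips; eligible B, C, D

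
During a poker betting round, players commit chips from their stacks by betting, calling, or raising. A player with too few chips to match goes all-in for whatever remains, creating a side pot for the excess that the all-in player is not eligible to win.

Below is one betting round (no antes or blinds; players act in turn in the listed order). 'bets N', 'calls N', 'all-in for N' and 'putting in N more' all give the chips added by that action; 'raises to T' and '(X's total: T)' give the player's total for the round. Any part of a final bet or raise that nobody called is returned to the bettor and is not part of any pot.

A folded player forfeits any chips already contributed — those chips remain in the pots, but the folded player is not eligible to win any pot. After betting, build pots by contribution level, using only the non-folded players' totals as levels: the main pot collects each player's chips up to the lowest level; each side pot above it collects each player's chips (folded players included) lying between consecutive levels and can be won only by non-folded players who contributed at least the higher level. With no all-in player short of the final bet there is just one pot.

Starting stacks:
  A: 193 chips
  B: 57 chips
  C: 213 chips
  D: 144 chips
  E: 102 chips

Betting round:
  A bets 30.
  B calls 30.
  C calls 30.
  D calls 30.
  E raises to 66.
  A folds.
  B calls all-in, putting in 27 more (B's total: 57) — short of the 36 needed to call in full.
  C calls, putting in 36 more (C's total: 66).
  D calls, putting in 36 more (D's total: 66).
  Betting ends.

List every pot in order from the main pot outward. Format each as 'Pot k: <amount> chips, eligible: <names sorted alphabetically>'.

Contributions: A=30, B=57, C=66, D=66, E=66
Folded: A
Pot levels (distinct totals of non-folded players): 57, 66
Layer 1-57: A 30 + B 57 + C 57 + D 57 + E 57 = 258 chips; eligible B, C, D, E
Layer 58-66: 9 each from C, D, E = 9*3 = 27 chips; eligible C, D, E

Pot 1: 258 chips, eligible: B, C, D, E
Pot 2: 27 chips, eligible: C, D, E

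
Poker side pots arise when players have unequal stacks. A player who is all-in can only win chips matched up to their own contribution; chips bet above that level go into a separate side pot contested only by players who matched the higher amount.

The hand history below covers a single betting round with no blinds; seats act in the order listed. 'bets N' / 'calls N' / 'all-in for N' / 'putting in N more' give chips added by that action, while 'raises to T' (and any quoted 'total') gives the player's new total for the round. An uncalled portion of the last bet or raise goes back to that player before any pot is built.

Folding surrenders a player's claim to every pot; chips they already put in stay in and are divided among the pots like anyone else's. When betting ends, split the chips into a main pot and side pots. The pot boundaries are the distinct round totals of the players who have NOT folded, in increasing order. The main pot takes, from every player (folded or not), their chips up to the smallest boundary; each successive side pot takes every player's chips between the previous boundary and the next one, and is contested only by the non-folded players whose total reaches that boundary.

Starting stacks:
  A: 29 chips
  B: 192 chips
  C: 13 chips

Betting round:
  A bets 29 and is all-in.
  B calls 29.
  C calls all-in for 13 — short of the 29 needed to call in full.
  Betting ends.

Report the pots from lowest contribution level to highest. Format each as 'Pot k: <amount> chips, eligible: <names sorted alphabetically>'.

Pot 1: 39 chips, eligible: A, B, C
Pot 2: 32 chips, eligible: A, B

Derivation:
Contributions: A=29, B=29, C=13
Pot levels (distinct totals of non-folded players): 13, 29
Layer 1-13: 13 each from A, B, C = 13*3 = 39 chips; eligible A, B, C
Layer 14-29: 16 each from A, B = 16*2 = 32 chips; eligible A, B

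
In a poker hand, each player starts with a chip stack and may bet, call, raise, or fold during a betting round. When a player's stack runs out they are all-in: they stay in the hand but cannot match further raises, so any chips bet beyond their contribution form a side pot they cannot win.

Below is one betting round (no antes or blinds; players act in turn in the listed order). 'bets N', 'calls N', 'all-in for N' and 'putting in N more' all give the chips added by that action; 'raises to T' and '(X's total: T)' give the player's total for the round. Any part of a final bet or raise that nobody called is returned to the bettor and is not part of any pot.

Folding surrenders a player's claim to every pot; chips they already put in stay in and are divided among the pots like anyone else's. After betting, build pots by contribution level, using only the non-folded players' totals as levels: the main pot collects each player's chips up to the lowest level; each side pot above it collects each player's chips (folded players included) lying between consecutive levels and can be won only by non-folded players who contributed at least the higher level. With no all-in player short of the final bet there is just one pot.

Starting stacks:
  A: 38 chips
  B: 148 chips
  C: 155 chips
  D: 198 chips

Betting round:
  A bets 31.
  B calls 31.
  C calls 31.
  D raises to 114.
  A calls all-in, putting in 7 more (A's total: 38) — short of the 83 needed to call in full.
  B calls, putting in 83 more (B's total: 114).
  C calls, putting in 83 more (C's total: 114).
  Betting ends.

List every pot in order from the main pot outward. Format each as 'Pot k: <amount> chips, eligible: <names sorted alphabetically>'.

Contributions: A=38, B=114, C=114, D=114
Pot levels (distinct totals of non-folded players): 38, 114
Layer 1-38: 38 each from A, B, C, D = 38*4 = 152 chips; eligible A, B, C, D
Layer 39-114: 76 each from B, C, D = 76*3 = 228 chips; eligible B, C, D

Pot 1: 152 chips, eligible: A, B, C, D
Pot 2: 228 chips, eligible: B, C, D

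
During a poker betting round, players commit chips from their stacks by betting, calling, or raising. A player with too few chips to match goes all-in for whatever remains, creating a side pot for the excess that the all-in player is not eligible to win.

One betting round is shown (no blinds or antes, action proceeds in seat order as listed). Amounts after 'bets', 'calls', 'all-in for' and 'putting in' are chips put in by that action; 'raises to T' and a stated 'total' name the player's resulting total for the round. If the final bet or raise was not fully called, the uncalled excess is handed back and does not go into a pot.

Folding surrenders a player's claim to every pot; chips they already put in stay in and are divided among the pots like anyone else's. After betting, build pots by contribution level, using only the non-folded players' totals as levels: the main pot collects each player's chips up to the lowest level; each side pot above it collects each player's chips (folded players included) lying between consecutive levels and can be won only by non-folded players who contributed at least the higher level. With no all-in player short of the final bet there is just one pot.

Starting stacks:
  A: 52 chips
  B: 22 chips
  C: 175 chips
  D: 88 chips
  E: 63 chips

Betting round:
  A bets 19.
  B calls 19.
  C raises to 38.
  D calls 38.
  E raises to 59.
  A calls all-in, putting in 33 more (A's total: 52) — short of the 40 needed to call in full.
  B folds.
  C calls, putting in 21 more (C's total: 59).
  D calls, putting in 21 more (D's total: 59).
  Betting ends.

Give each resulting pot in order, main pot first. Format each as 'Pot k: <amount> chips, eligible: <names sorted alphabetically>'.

Pot 1: 227 chips, eligible: A, C, D, E
Pot 2: 21 chips, eligible: C, D, E

Derivation:
Contributions: A=52, B=19, C=59, D=59, E=59
Folded: B
Pot levels (distinct totals of non-folded players): 52, 59
Layer 1-52: A 52 + B 19 + C 52 + D 52 + E 52 = 227 chips; eligible A, C, D, E
Layer 53-59: 7 each from C, D, E = 7*3 = 21 chips; eligible C, D, E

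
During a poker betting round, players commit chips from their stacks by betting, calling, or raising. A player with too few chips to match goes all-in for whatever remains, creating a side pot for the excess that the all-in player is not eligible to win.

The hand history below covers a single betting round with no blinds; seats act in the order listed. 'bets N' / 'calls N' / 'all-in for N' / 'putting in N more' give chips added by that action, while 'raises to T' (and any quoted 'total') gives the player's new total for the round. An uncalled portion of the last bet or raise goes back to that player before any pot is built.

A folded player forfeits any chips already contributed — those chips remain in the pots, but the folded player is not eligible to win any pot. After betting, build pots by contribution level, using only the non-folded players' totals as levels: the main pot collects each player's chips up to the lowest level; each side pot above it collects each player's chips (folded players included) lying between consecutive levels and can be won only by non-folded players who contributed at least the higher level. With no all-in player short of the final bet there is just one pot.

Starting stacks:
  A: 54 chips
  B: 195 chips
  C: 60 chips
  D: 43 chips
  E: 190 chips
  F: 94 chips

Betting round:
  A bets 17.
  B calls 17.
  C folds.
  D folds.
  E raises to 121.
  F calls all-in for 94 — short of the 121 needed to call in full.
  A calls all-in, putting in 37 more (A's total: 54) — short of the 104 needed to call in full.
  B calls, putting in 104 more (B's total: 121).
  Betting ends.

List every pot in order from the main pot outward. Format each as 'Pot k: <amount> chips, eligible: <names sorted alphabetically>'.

Pot 1: 216 chips, eligible: A, B, E, F
Pot 2: 120 chips, eligible: B, E, F
Pot 3: 54 chips, eligible: B, E

Derivation:
Contributions: A=54, B=121, E=121, F=94
Folded: C, D
Pot levels (distinct totals of non-folded players): 54, 94, 121
Layer 1-54: 54 each from A, B, E, F = 54*4 = 216 chips; eligible A, B, E, F
Layer 55-94: 40 each from B, E, F = 40*3 = 120 chips; eligible B, E, F
Layer 95-121: 27 each from B, E = 27*2 = 54 chips; eligible B, E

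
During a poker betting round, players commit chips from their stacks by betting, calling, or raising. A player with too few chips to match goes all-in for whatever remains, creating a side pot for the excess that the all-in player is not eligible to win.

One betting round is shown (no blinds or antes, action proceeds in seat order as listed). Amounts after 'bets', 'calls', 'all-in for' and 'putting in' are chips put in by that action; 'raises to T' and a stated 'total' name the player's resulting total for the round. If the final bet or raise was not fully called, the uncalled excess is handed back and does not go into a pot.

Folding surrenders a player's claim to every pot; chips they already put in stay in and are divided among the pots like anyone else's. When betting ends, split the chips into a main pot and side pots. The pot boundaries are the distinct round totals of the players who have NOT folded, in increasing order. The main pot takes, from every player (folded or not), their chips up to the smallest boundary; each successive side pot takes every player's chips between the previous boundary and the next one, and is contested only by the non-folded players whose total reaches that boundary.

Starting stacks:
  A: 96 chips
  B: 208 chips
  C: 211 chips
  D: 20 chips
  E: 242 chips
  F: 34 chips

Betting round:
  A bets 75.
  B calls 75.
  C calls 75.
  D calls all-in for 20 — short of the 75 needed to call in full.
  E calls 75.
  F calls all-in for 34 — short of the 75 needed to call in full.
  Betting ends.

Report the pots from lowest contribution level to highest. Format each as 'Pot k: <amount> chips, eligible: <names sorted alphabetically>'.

Pot 1: 120 chips, eligible: A, B, C, D, E, F
Pot 2: 70 chips, eligible: A, B, C, E, F
Pot 3: 164 chips, eligible: A, B, C, E

Derivation:
Contributions: A=75, B=75, C=75, D=20, E=75, F=34
Pot levels (distinct totals of non-folded players): 20, 34, 75
Layer 1-20: 20 each from A, B, C, D, E, F = 20*6 = 120 chips; eligible A, B, C, D, E, F
Layer 21-34: 14 each from A, B, C, E, F = 14*5 = 70 chips; eligible A, B, C, E, F
Layer 35-75: 41 each from A, B, C, E = 41*4 = 164 chips; eligible A, B, C, E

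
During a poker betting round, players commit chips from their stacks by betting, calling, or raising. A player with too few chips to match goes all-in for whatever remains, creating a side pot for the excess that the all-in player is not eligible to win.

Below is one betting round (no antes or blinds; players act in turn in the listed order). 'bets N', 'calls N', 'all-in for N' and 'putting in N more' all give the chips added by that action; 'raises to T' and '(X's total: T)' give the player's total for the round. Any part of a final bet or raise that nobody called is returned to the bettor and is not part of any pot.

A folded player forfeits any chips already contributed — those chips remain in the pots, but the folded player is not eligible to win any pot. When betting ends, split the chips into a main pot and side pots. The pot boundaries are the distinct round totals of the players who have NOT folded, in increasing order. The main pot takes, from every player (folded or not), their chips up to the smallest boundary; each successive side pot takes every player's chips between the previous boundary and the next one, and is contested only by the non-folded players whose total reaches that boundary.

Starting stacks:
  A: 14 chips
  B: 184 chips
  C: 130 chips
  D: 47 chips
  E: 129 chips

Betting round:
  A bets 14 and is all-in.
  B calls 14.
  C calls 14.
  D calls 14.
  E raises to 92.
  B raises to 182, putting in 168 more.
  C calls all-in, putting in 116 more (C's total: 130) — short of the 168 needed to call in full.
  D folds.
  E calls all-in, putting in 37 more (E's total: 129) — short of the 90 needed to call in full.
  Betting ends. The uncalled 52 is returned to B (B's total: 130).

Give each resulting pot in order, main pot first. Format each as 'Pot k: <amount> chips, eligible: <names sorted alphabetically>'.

Pot 1: 70 chips, eligible: A, B, C, E
Pot 2: 345 chips, eligible: B, C, E
Pot 3: 2 chips, eligible: B, C

Derivation:
Contributions (after 52 returned to B): A=14, B=130, C=130, D=14, E=129
Folded: D
Pot levels (distinct totals of non-folded players): 14, 129, 130
Layer 1-14: 14 each from A, B, C, D, E = 14*5 = 70 chips; eligible A, B, C, E
Layer 15-129: 115 each from B, C, E = 115*3 = 345 chips; eligible B, C, E
Layer 130-130: 1 each from B, C = 1*2 = 2 chips; eligible B, C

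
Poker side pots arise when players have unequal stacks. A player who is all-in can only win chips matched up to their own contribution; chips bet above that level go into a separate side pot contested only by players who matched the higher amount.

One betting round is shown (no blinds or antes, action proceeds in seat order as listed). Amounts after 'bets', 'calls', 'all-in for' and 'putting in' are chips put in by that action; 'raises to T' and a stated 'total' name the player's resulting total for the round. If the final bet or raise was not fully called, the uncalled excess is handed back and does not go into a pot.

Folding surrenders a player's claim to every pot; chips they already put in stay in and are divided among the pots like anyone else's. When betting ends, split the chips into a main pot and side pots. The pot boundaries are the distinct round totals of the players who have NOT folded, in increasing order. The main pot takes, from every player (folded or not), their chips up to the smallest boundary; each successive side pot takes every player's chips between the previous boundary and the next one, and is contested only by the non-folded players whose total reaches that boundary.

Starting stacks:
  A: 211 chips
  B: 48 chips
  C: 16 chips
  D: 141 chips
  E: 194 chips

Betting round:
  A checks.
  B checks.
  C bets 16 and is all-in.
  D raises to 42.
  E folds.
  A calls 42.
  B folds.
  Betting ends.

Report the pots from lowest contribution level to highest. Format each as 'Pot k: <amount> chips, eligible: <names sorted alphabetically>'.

Pot 1: 48 chips, eligible: A, C, D
Pot 2: 52 chips, eligible: A, D

Derivation:
Contributions: A=42, C=16, D=42
Folded: B, E
Pot levels (distinct totals of non-folded players): 16, 42
Layer 1-16: 16 each from A, C, D = 16*3 = 48 chips; eligible A, C, D
Layer 17-42: 26 each from A, D = 26*2 = 52 chips; eligible A, D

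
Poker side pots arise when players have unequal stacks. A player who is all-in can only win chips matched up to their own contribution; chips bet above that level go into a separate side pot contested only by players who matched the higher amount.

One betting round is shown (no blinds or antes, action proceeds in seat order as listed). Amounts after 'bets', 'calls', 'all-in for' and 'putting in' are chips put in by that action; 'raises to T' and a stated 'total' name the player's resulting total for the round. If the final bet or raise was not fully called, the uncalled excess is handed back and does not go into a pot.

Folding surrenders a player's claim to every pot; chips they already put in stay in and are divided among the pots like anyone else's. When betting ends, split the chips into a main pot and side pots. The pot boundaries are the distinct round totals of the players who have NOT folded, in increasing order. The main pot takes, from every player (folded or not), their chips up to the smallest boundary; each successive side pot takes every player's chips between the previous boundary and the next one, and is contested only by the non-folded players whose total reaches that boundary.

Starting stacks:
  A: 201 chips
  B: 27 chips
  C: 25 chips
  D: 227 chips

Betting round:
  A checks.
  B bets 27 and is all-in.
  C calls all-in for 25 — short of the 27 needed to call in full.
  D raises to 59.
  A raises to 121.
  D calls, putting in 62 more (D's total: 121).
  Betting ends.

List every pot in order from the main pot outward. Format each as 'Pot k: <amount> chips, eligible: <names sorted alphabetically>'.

Contributions: A=121, B=27, C=25, D=121
Pot levels (distinct totals of non-folded players): 25, 27, 121
Layer 1-25: 25 each from A, B, C, D = 25*4 = 100 chips; eligible A, B, C, D
Layer 26-27: 2 each from A, B, D = 2*3 = 6 chips; eligible A, B, D
Layer 28-121: 94 each from A, D = 94*2 = 188 chips; eligible A, D

Pot 1: 100 chips, eligible: A, B, C, D
Pot 2: 6 chips, eligible: A, B, D
Pot 3: 188 chips, eligible: A, D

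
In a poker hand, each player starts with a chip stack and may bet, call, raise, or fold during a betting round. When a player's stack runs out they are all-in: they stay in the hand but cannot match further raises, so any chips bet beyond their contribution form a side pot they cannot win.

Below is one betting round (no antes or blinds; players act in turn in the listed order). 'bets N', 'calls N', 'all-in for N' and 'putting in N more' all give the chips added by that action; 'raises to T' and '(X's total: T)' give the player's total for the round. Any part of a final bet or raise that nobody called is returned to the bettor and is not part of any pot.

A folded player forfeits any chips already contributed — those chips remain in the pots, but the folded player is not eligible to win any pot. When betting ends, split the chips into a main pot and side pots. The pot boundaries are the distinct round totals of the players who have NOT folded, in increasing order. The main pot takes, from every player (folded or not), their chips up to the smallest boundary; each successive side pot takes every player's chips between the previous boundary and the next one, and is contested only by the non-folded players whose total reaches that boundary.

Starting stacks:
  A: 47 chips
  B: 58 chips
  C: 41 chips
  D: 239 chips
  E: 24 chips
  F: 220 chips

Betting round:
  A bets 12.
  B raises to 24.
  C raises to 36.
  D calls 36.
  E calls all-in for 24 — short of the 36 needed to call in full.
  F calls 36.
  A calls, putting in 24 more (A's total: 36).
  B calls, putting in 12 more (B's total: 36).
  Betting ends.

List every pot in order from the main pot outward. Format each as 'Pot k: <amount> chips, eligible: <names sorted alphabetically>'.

Pot 1: 144 chips, eligible: A, B, C, D, E, F
Pot 2: 60 chips, eligible: A, B, C, D, F

Derivation:
Contributions: A=36, B=36, C=36, D=36, E=24, F=36
Pot levels (distinct totals of non-folded players): 24, 36
Layer 1-24: 24 each from A, B, C, D, E, F = 24*6 = 144 chips; eligible A, B, C, D, E, F
Layer 25-36: 12 each from A, B, C, D, F = 12*5 = 60 chips; eligible A, B, C, D, F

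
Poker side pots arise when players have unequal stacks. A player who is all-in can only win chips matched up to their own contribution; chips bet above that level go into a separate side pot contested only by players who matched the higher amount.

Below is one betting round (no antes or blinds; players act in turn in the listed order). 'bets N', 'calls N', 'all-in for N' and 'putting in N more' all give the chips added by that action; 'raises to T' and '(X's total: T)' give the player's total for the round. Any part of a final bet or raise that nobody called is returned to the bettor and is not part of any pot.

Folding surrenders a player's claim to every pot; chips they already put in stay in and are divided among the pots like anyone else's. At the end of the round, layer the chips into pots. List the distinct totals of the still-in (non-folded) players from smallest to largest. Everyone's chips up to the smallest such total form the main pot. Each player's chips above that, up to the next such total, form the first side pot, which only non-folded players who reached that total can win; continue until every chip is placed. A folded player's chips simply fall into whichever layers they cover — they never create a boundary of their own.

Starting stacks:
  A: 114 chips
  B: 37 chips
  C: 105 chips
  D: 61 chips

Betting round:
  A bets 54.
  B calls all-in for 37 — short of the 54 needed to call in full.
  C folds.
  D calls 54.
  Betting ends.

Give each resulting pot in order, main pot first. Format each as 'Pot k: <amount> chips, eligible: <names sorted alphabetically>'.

Contributions: A=54, B=37, D=54
Folded: C
Pot levels (distinct totals of non-folded players): 37, 54
Layer 1-37: 37 each from A, B, D = 37*3 = 111 chips; eligible A, B, D
Layer 38-54: 17 each from A, D = 17*2 = 34 chips; eligible A, D

Pot 1: 111 chips, eligible: A, B, D
Pot 2: 34 chips, eligible: A, D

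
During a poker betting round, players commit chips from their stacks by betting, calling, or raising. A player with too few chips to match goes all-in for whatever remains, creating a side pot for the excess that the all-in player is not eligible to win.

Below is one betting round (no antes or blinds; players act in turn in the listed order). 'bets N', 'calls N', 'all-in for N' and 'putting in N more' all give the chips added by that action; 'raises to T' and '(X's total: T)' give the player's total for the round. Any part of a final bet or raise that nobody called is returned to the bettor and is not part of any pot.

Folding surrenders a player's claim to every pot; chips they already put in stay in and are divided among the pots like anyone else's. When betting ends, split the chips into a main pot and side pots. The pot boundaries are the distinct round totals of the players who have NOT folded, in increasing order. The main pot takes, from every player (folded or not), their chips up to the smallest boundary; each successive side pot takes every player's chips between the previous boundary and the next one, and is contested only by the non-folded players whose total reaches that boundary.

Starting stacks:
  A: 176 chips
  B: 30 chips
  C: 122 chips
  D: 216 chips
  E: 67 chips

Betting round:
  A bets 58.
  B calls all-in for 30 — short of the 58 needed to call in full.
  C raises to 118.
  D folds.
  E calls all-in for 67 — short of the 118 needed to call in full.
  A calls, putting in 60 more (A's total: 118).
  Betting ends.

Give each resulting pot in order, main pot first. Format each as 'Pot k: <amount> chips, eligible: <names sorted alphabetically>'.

Contributions: A=118, B=30, C=118, E=67
Folded: D
Pot levels (distinct totals of non-folded players): 30, 67, 118
Layer 1-30: 30 each from A, B, C, E = 30*4 = 120 chips; eligible A, B, C, E
Layer 31-67: 37 each from A, C, E = 37*3 = 111 chips; eligible A, C, E
Layer 68-118: 51 each from A, C = 51*2 = 102 chips; eligible A, C

Pot 1: 120 chips, eligible: A, B, C, E
Pot 2: 111 chips, eligible: A, C, E
Pot 3: 102 chips, eligible: A, C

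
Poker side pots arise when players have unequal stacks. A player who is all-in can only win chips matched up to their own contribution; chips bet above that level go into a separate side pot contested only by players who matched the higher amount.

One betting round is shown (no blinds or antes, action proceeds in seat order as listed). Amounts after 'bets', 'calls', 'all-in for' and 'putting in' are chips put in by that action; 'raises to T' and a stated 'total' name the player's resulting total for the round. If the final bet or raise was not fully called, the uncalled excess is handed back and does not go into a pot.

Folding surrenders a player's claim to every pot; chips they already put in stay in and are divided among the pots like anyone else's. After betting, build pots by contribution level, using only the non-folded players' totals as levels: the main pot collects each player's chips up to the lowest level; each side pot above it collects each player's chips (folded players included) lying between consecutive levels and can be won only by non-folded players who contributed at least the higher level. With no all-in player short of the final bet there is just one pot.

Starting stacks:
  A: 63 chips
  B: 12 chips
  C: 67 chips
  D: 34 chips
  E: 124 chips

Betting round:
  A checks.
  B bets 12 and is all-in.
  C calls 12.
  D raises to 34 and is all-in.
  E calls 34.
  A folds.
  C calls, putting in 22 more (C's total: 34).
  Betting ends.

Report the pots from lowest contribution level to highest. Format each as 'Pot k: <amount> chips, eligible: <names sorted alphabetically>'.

Pot 1: 48 chips, eligible: B, C, D, E
Pot 2: 66 chips, eligible: C, D, E

Derivation:
Contributions: B=12, C=34, D=34, E=34
Folded: A
Pot levels (distinct totals of non-folded players): 12, 34
Layer 1-12: 12 each from B, C, D, E = 12*4 = 48 chips; eligible B, C, D, E
Layer 13-34: 22 each from C, D, E = 22*3 = 66 chips; eligible C, D, E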